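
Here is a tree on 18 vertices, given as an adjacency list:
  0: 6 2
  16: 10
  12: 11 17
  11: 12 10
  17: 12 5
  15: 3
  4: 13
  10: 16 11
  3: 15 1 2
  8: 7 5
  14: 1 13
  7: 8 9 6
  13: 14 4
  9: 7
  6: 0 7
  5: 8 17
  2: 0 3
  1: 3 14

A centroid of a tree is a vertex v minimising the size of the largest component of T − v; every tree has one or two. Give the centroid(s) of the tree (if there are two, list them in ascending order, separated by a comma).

Removing 6 splits the tree into components of sizes 9, 8; the largest is 9 ≤ ⌊18/2⌋ = 9.
7 is adjacent to 6 and is also a centroid (the largest component after removing it is likewise 9).

6, 7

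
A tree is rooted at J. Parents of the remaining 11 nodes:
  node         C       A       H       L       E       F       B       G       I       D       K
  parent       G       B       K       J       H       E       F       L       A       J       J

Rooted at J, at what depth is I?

Climbing from I to the root: I–A–B–F–E–H–K–J. That's 7 steps.

7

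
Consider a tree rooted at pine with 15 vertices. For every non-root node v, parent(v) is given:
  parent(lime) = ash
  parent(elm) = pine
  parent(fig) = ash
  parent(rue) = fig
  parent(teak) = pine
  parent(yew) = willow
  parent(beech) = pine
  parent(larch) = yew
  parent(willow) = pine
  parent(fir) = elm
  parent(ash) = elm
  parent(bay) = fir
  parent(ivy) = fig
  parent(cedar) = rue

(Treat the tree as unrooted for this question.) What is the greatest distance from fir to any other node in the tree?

The node farthest from fir is cedar (larch also at distance 5), via fir-elm-ash-fig-rue-cedar — 5 edges.

5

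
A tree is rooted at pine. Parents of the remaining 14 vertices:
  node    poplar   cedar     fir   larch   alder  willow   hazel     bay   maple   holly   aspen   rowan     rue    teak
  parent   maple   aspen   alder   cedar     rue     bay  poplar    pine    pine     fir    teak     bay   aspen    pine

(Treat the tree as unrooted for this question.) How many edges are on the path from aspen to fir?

3

Walking from aspen: aspen – rue – alder – fir. Length 3.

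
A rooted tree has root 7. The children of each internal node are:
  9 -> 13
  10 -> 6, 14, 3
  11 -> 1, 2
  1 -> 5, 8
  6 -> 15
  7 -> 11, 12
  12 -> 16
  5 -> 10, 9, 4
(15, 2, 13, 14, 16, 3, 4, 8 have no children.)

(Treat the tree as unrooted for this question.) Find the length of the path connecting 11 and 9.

11 - 1 - 5 - 9: 3 edges.

3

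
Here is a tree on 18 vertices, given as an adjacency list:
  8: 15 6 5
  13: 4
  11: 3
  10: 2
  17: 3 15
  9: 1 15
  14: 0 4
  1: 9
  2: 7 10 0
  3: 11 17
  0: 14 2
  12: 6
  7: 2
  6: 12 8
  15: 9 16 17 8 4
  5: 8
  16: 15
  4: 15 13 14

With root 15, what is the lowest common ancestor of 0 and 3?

0's ancestor chain is 0, 14, 4, 15 and 3's is 3, 17, 15; they first meet at 15.

15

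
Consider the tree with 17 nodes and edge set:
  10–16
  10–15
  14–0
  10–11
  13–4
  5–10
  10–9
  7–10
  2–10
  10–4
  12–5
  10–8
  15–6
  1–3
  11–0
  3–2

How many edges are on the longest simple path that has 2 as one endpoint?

Distances from 2 peak at 4, attained at 14.
2-10-11-0-14

4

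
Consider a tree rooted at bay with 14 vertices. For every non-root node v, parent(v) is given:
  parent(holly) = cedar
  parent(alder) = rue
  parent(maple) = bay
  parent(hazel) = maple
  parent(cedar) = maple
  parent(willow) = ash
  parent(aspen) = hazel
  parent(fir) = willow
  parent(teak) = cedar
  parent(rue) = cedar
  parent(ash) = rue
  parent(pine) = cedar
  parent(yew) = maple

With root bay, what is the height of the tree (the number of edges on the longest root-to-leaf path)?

A deepest node is fir, reached by bay → maple → cedar → rue → ash → willow → fir.
That path has 6 edges, so the height is 6.

6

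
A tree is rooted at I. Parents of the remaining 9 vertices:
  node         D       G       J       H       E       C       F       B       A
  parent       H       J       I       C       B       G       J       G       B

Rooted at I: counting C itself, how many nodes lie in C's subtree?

3

C's subtree: {C, H, D}, size 3.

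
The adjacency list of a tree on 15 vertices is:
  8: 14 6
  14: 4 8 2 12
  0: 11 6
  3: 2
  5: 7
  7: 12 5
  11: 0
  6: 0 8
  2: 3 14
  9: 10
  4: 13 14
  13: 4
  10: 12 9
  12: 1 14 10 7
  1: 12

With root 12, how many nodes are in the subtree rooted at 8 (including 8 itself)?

The subtree rooted at 8 contains: 8, 6, 0, 11 — 4 nodes.

4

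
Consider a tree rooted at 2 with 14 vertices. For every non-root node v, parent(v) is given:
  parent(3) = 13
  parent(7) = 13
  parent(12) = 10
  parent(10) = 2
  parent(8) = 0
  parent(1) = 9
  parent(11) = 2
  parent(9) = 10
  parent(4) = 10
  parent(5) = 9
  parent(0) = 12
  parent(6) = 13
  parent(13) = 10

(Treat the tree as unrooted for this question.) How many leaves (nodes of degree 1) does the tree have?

8

The leaves are 1, 3, 4, 5, 6, 7, 8, 11.
That is 8 leaves.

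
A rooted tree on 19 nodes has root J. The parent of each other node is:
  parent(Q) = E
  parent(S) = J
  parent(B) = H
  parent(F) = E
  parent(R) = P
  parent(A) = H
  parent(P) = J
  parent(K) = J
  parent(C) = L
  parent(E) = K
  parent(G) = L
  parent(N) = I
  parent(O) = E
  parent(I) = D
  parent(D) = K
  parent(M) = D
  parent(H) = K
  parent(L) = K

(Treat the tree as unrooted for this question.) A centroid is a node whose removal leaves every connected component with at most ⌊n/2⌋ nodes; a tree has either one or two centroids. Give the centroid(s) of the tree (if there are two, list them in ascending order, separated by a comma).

K

Delete K: the remaining components have sizes 4, 4, 4, 3, 3. Max 4 ≤ 9, so K is a centroid.
No neighbour of K does as well, so K is the unique centroid.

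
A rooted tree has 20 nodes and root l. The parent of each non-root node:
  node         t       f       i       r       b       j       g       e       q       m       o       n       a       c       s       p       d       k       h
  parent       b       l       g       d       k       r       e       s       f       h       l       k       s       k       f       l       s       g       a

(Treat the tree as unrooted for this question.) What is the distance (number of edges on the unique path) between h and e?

3

The path is h – a – s – e, which has 3 edges.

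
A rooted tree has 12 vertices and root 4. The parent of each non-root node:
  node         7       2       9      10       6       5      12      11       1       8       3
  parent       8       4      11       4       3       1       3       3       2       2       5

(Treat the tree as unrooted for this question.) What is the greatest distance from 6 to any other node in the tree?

Distances from 6 peak at 6, attained at 7 (10 also at distance 6).
6 – 3 – 5 – 1 – 2 – 8 – 7

6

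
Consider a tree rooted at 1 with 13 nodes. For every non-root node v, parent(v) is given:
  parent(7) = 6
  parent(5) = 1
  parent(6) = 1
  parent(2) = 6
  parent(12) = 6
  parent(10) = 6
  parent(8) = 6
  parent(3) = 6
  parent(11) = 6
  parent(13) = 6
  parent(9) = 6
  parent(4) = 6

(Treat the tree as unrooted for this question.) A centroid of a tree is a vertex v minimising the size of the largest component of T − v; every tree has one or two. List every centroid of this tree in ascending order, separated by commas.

6

Delete 6: the remaining components have sizes 2, 1, 1, 1, 1, 1, 1, 1, 1, 1, 1. Max 2 ≤ 6, so 6 is a centroid.
No neighbour of 6 does as well, so 6 is the unique centroid.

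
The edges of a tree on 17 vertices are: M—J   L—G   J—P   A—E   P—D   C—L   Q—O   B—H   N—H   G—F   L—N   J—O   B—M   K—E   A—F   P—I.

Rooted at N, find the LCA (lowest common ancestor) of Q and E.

N

Path Q→root: Q O J M B H N; path E→root: E A F G L N.
First common node: N.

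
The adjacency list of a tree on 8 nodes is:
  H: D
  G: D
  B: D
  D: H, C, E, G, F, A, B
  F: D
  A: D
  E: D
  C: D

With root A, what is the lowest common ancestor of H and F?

D

Ancestors of H (toward the root): H, D, A.
Ancestors of F: F, D, A.
The deepest node appearing in both lists is D.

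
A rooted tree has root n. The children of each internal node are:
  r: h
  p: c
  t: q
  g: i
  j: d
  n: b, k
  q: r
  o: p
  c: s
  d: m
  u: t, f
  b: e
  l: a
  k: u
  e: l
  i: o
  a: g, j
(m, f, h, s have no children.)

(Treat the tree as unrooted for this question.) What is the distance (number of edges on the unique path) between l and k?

l - e - b - n - k: 4 edges.

4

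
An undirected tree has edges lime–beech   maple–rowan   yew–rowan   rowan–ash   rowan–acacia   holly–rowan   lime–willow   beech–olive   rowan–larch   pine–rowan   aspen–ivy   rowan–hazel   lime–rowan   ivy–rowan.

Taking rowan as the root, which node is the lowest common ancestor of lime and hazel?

rowan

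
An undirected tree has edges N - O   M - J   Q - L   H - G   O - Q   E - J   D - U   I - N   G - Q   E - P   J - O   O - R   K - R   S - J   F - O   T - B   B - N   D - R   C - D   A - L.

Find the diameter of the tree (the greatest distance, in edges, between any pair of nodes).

6

Starting from P, a farthest node is U at distance 6.
One longest path: P – E – J – O – R – D – U.
So the diameter is 6.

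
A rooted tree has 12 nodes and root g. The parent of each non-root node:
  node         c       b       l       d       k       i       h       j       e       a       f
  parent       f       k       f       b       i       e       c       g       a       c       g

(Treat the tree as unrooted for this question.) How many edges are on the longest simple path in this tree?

9

A longest path is j – g – f – c – a – e – i – k – b – d, with 9 edges.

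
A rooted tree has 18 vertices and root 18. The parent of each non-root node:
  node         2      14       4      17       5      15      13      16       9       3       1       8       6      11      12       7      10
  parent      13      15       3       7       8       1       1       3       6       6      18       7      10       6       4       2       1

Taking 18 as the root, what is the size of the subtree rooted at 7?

Descendants of 7 (including itself): 7, 8, 17, 5. That's 4.

4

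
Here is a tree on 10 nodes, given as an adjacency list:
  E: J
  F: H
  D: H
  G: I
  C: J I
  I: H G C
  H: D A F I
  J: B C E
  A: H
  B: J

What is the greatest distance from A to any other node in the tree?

5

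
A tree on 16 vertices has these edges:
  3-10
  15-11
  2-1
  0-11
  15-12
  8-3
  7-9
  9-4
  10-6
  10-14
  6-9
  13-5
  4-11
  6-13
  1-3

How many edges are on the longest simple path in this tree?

Starting from 2, a farthest node is 12 at distance 9.
One longest path: 2 - 1 - 3 - 10 - 6 - 9 - 4 - 11 - 15 - 12.
So the diameter is 9.

9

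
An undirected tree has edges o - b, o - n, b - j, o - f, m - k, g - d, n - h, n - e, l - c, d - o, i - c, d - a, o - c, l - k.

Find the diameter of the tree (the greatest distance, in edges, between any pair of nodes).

Starting from m, a farthest node is g at distance 6.
One longest path: m – k – l – c – o – d – g.
So the diameter is 6.

6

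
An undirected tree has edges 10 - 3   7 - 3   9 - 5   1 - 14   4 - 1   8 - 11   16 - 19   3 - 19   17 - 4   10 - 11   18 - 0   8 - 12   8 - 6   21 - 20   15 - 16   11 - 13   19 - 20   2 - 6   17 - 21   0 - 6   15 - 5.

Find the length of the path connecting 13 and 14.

The path is 13 - 11 - 10 - 3 - 19 - 20 - 21 - 17 - 4 - 1 - 14, which has 10 edges.

10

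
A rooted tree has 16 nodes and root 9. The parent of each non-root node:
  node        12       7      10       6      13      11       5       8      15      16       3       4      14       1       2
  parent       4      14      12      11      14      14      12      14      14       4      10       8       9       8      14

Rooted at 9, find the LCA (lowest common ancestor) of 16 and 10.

4

Path 16→root: 16 4 8 14 9; path 10→root: 10 12 4 8 14 9.
First common node: 4.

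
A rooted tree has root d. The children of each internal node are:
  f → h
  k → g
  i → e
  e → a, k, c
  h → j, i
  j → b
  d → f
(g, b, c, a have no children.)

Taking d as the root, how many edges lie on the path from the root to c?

d–f–h–i–e–c — 5 edges.

5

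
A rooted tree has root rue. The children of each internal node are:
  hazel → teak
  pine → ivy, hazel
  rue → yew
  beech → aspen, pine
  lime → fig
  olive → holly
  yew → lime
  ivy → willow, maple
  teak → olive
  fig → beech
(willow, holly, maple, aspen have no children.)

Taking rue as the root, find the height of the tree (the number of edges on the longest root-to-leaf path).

9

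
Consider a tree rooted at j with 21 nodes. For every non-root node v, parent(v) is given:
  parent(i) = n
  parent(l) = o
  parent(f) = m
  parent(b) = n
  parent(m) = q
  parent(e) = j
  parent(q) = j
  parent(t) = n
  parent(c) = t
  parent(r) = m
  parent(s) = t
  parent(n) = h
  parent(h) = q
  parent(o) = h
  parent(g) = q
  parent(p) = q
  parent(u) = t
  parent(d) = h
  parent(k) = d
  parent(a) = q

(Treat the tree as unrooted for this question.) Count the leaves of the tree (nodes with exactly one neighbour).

13

Exactly 13 nodes have a single neighbour: a, b, c, e, f, g, i, k, l, p, r, s, u.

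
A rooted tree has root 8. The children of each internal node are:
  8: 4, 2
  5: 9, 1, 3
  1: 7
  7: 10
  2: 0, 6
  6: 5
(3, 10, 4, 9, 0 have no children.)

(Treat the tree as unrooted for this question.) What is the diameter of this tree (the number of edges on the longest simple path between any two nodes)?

A longest path is 4-8-2-6-5-1-7-10, with 7 edges.

7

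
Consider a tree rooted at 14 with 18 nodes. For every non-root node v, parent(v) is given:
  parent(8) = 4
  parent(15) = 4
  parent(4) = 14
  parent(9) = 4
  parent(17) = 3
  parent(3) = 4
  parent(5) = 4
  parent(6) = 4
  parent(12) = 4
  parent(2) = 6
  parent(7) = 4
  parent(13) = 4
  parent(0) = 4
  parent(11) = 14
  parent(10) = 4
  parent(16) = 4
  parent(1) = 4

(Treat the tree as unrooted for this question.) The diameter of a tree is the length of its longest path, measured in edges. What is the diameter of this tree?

Starting from 2, a farthest node is 11 at distance 4.
One longest path: 2 – 6 – 4 – 14 – 11.
So the diameter is 4.

4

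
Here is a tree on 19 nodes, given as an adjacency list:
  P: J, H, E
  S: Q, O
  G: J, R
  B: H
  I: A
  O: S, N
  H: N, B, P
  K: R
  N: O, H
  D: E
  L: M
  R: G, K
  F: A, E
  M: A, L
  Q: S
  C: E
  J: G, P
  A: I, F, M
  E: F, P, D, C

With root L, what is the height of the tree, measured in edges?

A deepest node is Q, reached by L–M–A–F–E–P–H–N–O–S–Q.
That path has 10 edges, so the height is 10.

10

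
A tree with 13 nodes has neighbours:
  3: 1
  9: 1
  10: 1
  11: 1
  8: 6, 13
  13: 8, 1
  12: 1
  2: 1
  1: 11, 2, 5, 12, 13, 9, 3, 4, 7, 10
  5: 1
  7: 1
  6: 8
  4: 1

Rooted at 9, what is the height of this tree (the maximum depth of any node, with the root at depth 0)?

A deepest node is 6, reached by 9-1-13-8-6.
That path has 4 edges, so the height is 4.

4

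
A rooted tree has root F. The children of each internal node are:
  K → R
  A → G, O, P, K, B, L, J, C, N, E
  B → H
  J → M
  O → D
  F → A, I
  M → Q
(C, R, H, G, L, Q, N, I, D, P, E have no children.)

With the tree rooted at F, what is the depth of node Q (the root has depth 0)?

4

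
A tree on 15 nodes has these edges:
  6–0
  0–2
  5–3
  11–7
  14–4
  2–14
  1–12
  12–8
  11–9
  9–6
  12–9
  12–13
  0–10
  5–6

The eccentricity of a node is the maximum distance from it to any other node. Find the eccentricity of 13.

The node farthest from 13 is 4, via 13 – 12 – 9 – 6 – 0 – 2 – 14 – 4 — 7 edges.

7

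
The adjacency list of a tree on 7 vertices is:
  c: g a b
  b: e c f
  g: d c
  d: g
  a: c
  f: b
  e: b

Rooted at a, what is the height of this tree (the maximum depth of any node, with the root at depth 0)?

3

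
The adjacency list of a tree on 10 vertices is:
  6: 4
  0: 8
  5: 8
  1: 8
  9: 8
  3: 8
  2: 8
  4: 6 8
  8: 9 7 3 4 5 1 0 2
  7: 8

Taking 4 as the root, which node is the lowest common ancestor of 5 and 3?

8

Path 5→root: 5 8 4; path 3→root: 3 8 4.
First common node: 8.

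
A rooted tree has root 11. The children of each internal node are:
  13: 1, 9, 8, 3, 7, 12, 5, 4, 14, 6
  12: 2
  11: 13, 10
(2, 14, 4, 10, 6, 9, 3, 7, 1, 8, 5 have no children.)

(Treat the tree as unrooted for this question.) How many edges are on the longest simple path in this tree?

4

A longest path is 10 - 11 - 13 - 12 - 2, with 4 edges.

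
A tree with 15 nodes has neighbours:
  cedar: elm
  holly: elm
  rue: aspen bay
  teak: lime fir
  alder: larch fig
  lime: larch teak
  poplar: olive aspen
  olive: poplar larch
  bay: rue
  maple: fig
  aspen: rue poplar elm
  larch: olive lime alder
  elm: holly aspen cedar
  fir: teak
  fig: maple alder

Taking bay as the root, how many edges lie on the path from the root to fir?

8

Climbing from fir to the root: fir – teak – lime – larch – olive – poplar – aspen – rue – bay. That's 8 steps.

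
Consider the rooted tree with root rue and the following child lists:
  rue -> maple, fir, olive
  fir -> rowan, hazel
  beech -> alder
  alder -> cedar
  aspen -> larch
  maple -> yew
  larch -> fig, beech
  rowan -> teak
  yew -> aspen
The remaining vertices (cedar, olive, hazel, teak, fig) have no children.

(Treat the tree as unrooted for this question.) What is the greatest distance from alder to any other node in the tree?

9

A farthest node from alder is teak.
The path alder–beech–larch–aspen–yew–maple–rue–fir–rowan–teak has 9 edges.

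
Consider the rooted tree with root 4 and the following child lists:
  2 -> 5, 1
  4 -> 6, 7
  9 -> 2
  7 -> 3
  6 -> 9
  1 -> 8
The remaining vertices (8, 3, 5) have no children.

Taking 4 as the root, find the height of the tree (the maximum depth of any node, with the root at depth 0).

A deepest node is 8, reached by 4-6-9-2-1-8.
That path has 5 edges, so the height is 5.

5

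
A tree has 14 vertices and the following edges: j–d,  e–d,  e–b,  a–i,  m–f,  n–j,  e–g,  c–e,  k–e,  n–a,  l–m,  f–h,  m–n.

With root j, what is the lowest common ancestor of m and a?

Path m→root: m n j; path a→root: a n j.
First common node: n.

n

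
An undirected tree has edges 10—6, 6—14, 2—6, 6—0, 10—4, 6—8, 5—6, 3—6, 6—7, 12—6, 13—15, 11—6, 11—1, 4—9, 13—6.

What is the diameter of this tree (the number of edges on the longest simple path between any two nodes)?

5

BFS from 9 reaches 1 last, at distance 5; BFS from 1 confirms no node is farther.
Path: 9 – 4 – 10 – 6 – 11 – 1.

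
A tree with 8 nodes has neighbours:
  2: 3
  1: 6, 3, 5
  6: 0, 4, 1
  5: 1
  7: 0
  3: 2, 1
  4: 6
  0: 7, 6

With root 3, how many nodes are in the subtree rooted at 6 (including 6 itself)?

4

6's subtree: {6, 0, 4, 7}, size 4.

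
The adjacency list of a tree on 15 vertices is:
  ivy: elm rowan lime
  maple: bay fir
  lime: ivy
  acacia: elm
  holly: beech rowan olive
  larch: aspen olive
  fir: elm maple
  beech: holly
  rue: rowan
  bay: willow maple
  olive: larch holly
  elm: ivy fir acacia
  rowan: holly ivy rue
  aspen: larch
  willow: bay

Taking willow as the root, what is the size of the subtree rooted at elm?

Descendants of elm (including itself): elm, ivy, acacia, rowan, lime, holly, rue, olive, beech, larch, aspen. That's 11.

11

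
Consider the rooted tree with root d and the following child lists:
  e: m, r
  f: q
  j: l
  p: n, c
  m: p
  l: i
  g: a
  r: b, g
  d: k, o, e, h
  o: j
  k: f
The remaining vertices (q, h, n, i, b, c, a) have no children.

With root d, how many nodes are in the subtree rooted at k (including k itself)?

k's subtree: {k, f, q}, size 3.

3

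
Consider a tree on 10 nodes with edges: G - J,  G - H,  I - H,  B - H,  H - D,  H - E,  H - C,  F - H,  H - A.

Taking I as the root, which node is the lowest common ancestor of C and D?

H

Ancestors of C (toward the root): C, H, I.
Ancestors of D: D, H, I.
The deepest node appearing in both lists is H.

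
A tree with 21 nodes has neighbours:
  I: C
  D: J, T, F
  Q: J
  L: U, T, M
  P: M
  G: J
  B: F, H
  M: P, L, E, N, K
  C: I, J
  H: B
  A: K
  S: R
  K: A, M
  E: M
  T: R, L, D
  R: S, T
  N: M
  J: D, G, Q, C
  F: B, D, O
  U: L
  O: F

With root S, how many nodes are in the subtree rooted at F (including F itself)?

4

The subtree rooted at F contains: F, B, O, H — 4 nodes.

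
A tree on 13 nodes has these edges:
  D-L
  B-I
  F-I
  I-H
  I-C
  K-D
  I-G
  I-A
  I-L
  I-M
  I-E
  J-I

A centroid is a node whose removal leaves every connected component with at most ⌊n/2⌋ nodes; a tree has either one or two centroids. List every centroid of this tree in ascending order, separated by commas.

I

If I is removed the pieces have sizes 3, 1, 1, 1, 1, 1, 1, 1, 1, 1, all ≤ ⌊13/2⌋ = 6.
No neighbour of I does as well, so I is the unique centroid.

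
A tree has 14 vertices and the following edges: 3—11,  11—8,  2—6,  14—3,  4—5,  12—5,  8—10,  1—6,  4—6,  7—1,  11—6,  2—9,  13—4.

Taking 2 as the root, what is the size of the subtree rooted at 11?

11's subtree: {11, 3, 8, 14, 10}, size 5.

5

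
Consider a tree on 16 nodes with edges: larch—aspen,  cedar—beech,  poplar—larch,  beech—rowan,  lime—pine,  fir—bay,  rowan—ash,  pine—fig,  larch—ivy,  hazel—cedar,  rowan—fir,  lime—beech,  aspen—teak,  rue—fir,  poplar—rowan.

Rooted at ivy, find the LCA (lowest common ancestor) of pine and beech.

beech

pine's ancestor chain is pine, lime, beech, rowan, poplar, larch, ivy and beech's is beech, rowan, poplar, larch, ivy; they first meet at beech.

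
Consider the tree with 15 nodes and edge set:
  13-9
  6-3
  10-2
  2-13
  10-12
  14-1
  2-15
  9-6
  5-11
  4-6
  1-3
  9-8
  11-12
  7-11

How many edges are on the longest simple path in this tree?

A longest path is 14-1-3-6-9-13-2-10-12-11-7, with 10 edges.

10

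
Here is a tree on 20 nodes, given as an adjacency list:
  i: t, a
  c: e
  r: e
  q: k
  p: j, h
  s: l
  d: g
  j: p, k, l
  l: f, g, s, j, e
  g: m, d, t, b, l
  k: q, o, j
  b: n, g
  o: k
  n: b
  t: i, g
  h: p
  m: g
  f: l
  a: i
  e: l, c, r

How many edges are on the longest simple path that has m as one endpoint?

The node farthest from m is o (q, h also at distance 5), via m – g – l – j – k – o — 5 edges.

5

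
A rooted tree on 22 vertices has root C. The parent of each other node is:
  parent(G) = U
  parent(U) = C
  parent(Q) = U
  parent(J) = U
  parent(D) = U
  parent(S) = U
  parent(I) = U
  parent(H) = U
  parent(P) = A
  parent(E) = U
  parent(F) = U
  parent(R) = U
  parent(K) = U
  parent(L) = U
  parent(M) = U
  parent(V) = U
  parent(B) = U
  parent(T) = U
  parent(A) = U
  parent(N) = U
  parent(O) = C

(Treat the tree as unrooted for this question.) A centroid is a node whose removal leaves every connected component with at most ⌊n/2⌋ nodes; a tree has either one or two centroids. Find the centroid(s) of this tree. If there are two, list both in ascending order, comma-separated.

Removing U splits the tree into components of sizes 2, 2, 1, 1, 1, 1, 1, 1, 1, 1, 1, 1, 1, 1, 1, 1, 1, 1, 1; the largest is 2 ≤ ⌊22/2⌋ = 11.
Every other node leaves some component of size > 11, so the centroid is unique.

U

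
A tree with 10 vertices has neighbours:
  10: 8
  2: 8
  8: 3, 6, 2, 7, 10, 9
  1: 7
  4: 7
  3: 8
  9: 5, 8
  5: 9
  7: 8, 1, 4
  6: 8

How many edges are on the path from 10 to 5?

3

10 - 8 - 9 - 5: 3 edges.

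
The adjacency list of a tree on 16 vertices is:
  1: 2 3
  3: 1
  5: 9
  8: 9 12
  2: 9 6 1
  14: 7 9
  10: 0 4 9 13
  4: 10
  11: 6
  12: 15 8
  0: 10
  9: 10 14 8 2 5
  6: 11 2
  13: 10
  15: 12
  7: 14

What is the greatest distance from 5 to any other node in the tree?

A farthest node from 5 is 15 (11, 3 also at distance 4).
The path 5 – 9 – 8 – 12 – 15 has 4 edges.

4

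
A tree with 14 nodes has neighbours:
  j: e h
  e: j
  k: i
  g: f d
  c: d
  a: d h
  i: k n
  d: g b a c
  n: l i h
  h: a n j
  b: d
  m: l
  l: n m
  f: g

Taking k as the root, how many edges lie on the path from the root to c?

Path from k to c: k – i – n – h – a – d – c, which has 6 edges.

6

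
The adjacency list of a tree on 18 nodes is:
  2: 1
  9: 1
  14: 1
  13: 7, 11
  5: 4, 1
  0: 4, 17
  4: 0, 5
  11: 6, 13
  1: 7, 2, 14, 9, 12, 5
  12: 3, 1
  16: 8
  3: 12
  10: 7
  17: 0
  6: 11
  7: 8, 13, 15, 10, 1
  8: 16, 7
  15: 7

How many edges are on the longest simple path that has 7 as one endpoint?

Distances from 7 peak at 5, attained at 17.
7-1-5-4-0-17

5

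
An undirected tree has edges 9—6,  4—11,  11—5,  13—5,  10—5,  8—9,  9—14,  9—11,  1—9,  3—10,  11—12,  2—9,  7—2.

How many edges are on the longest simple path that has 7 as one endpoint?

6

The node farthest from 7 is 3, via 7 – 2 – 9 – 11 – 5 – 10 – 3 — 6 edges.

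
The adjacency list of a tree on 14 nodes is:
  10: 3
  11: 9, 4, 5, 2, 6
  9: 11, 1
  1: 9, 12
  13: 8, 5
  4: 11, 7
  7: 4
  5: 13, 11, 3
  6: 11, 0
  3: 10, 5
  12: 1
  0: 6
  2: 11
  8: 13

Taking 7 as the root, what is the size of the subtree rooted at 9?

3

The subtree rooted at 9 contains: 9, 1, 12 — 3 nodes.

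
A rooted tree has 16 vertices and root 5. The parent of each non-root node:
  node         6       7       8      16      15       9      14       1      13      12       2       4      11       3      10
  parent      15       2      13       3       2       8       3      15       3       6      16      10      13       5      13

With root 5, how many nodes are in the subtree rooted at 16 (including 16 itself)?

16's subtree: {16, 2, 15, 7, 1, 6, 12}, size 7.

7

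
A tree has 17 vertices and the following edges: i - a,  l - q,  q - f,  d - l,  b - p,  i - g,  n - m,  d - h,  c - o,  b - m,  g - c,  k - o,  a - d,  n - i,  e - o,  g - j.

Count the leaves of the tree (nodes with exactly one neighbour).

6

Degree-1 nodes: e, f, h, j, k, p — 6 of them.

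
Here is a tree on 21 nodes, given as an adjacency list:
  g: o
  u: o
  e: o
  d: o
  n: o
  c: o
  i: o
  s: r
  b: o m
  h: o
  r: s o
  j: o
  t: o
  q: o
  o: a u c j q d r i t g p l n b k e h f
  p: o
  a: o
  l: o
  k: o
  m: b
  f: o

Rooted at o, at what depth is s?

Path from o to s: o – r – s, which has 2 edges.

2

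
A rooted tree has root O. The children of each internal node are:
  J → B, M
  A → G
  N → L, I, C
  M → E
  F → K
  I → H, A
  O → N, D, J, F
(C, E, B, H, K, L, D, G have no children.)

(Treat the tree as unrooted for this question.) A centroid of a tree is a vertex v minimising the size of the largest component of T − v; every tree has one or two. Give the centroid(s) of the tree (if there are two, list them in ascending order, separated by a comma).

Removing O splits the tree into components of sizes 7, 4, 2, 1; the largest is 7 ≤ ⌊15/2⌋ = 7.
Every other node leaves some component of size > 7, so the centroid is unique.

O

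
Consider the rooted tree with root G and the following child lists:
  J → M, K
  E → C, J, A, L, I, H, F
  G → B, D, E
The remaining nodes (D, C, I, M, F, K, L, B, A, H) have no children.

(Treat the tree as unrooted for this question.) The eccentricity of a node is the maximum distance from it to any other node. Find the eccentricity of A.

Distances from A peak at 3, attained at D (M, K, B also at distance 3).
A-E-G-D

3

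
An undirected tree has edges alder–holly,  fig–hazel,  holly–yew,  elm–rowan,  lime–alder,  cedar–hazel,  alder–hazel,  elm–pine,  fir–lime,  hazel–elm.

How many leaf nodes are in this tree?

The leaves are cedar, fig, fir, pine, rowan, yew.
That is 6 leaves.

6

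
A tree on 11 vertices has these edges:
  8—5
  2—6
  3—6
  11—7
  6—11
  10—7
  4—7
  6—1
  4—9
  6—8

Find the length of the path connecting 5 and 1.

5 – 8 – 6 – 1: 3 edges.

3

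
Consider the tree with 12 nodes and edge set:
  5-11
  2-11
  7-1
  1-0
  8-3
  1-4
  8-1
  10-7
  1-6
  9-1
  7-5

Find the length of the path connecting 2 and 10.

2–11–5–7–10: 4 edges.

4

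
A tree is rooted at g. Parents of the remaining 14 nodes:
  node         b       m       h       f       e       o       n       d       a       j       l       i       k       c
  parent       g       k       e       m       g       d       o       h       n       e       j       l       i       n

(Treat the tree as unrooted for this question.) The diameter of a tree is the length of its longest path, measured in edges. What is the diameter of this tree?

A longest path is f–m–k–i–l–j–e–h–d–o–n–c, with 11 edges.

11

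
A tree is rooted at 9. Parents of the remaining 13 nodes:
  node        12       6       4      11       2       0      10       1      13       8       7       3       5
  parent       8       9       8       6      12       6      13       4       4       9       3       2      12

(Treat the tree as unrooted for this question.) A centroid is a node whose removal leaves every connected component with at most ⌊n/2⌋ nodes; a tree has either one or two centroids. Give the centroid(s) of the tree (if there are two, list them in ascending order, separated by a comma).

8

Delete 8: the remaining components have sizes 5, 4, 4. Max 5 ≤ 7, so 8 is a centroid.
Every other node leaves some component of size > 7, so the centroid is unique.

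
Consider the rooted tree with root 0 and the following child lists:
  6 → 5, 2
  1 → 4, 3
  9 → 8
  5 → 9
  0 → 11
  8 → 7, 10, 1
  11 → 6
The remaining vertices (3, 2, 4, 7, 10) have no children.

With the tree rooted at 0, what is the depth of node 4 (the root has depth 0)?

Path from 0 to 4: 0 – 11 – 6 – 5 – 9 – 8 – 1 – 4, which has 7 edges.

7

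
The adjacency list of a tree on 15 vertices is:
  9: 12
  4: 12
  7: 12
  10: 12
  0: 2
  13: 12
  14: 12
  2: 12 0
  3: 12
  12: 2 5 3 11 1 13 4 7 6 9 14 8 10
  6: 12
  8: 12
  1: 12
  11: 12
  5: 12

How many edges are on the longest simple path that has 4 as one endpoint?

The node farthest from 4 is 0, via 4–12–2–0 — 3 edges.

3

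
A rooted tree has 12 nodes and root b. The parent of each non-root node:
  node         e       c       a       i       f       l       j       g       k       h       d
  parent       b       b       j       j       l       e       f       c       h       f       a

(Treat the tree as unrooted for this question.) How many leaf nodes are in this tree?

4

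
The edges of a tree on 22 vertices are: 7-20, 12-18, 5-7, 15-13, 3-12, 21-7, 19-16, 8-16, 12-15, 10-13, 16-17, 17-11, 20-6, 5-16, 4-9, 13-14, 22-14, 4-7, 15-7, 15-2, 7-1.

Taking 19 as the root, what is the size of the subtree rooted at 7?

7's subtree: {7, 20, 15, 4, 1, 21, 6, 13, 12, 2, 9, 14, 10, 18, 3, 22}, size 16.

16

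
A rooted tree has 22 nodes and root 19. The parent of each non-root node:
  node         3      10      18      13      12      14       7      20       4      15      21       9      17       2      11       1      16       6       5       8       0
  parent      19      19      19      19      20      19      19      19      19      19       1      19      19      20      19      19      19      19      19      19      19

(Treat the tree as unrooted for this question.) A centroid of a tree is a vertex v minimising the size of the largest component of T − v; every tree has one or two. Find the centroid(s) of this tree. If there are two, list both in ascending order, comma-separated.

Delete 19: the remaining components have sizes 3, 2, 1, 1, 1, 1, 1, 1, 1, 1, 1, 1, 1, 1, 1, 1, 1, 1. Max 3 ≤ 11, so 19 is a centroid.
No neighbour of 19 does as well, so 19 is the unique centroid.

19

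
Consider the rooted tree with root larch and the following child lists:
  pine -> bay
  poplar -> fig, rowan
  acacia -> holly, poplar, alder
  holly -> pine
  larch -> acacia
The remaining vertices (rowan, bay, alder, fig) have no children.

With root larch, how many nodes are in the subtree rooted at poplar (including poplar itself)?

3

The subtree rooted at poplar contains: poplar, rowan, fig — 3 nodes.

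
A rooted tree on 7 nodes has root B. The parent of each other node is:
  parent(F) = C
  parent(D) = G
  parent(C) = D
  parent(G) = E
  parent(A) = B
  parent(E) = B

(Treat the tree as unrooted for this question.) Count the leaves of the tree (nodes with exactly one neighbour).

Degree-1 nodes: A, F — 2 of them.

2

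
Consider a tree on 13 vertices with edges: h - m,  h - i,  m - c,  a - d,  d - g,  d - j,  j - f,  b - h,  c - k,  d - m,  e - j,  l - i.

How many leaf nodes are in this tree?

7

Exactly 7 nodes have a single neighbour: a, b, e, f, g, k, l.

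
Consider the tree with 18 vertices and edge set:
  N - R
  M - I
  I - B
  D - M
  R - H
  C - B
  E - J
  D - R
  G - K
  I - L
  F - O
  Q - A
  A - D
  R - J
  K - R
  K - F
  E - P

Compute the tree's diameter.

Starting from C, a farthest node is P at distance 8.
One longest path: C – B – I – M – D – R – J – E – P.
So the diameter is 8.

8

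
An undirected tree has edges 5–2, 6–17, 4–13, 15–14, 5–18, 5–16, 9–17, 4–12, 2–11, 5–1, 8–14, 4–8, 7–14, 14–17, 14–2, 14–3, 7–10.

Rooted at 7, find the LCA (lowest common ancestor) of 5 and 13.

14

Path 5→root: 5 2 14 7; path 13→root: 13 4 8 14 7.
First common node: 14.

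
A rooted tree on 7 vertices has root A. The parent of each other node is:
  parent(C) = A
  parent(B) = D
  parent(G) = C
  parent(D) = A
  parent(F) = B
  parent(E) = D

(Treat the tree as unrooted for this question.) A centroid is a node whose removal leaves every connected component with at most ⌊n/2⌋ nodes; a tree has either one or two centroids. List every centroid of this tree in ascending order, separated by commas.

D

If D is removed the pieces have sizes 3, 2, 1, all ≤ ⌊7/2⌋ = 3.
No neighbour of D does as well, so D is the unique centroid.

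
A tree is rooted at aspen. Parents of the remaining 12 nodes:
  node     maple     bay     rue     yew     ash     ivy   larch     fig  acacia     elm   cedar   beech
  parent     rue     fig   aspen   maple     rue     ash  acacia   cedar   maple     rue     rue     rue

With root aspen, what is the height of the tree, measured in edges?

larch sits deepest: aspen – rue – maple – acacia – larch — 4 edges from the root.

4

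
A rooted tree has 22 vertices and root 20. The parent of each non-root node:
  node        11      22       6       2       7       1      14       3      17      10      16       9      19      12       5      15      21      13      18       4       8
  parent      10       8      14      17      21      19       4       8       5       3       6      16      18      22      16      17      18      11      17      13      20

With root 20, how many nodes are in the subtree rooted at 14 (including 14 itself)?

13

The subtree rooted at 14 contains: 14, 6, 16, 5, 9, 17, 18, 15, 2, 19, 21, 1, 7 — 13 nodes.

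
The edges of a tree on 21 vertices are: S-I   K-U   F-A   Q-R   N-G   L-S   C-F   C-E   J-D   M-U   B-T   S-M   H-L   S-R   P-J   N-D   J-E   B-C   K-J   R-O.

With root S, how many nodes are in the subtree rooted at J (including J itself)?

11

Descendants of J (including itself): J, D, E, P, N, C, G, B, F, T, A. That's 11.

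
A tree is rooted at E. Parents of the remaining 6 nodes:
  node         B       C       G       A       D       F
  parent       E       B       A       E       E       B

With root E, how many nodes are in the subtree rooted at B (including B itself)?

Descendants of B (including itself): B, C, F. That's 3.

3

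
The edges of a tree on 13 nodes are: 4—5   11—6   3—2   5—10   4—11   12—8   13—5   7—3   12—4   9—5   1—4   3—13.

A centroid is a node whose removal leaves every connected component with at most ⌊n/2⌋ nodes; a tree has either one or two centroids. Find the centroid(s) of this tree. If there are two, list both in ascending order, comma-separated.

5

If 5 is removed the pieces have sizes 6, 4, 1, 1, all ≤ ⌊13/2⌋ = 6.
Every other node leaves some component of size > 6, so the centroid is unique.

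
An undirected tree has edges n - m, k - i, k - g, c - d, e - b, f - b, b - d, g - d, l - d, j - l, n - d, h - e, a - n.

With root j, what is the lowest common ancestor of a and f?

Ancestors of a (toward the root): a, n, d, l, j.
Ancestors of f: f, b, d, l, j.
The deepest node appearing in both lists is d.

d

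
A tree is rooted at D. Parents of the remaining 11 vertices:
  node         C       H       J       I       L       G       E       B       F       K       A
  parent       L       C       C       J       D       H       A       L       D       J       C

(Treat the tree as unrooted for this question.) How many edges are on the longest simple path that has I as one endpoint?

The node farthest from I is F, via I-J-C-L-D-F — 5 edges.

5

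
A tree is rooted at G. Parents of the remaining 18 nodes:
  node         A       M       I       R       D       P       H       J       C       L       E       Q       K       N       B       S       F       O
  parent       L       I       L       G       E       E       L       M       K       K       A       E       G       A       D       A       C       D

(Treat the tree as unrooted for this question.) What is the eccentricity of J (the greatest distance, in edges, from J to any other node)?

A farthest node from J is B (O also at distance 7).
The path J–M–I–L–A–E–D–B has 7 edges.

7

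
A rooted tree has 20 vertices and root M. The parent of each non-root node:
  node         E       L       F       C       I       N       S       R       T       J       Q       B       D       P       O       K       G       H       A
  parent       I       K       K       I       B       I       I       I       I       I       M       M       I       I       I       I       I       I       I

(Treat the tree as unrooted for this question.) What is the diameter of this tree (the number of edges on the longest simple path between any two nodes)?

BFS from Q reaches L last, at distance 5; BFS from L confirms no node is farther.
Path: Q – M – B – I – K – L.

5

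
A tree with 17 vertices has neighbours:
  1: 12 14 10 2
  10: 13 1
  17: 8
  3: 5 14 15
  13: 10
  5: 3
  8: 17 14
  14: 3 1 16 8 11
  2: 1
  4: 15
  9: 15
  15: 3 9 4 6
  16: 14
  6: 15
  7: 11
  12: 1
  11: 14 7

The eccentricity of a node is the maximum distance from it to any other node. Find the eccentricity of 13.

6

A farthest node from 13 is 4 (9, 6 also at distance 6).
The path 13 – 10 – 1 – 14 – 3 – 15 – 4 has 6 edges.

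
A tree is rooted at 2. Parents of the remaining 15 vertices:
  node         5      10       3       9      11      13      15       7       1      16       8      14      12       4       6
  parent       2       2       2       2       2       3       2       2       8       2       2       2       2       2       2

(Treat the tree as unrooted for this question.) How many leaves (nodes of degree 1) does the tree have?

Degree-1 nodes: 1, 4, 5, 6, 7, 9, 10, 11, 12, 13, 14, 15, 16 — 13 of them.

13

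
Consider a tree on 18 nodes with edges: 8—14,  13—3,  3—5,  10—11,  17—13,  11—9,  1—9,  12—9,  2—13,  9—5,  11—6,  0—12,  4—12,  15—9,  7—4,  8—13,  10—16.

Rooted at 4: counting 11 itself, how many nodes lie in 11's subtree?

4

11's subtree: {11, 10, 6, 16}, size 4.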